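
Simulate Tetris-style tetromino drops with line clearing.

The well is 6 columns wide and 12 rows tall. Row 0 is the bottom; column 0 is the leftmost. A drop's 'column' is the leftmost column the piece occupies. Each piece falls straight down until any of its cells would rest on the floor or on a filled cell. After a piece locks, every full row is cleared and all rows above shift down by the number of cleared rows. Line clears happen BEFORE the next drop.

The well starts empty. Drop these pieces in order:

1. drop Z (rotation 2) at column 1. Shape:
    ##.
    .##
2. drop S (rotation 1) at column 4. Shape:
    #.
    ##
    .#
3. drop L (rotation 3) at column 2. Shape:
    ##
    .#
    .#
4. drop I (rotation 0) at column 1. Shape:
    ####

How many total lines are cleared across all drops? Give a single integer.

Answer: 0

Derivation:
Drop 1: Z rot2 at col 1 lands with bottom-row=0; cleared 0 line(s) (total 0); column heights now [0 2 2 1 0 0], max=2
Drop 2: S rot1 at col 4 lands with bottom-row=0; cleared 0 line(s) (total 0); column heights now [0 2 2 1 3 2], max=3
Drop 3: L rot3 at col 2 lands with bottom-row=1; cleared 0 line(s) (total 0); column heights now [0 2 4 4 3 2], max=4
Drop 4: I rot0 at col 1 lands with bottom-row=4; cleared 0 line(s) (total 0); column heights now [0 5 5 5 5 2], max=5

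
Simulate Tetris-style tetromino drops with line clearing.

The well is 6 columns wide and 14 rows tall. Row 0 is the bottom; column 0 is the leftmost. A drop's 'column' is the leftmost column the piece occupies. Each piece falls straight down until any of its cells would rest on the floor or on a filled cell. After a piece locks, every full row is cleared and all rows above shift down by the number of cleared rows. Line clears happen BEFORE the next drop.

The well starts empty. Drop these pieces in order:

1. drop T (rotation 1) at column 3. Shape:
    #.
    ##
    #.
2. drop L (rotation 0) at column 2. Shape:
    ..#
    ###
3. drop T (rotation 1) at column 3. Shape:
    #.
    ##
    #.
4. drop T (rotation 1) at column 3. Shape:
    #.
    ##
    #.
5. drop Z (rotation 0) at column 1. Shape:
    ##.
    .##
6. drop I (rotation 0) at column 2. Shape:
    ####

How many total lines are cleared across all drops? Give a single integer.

Answer: 0

Derivation:
Drop 1: T rot1 at col 3 lands with bottom-row=0; cleared 0 line(s) (total 0); column heights now [0 0 0 3 2 0], max=3
Drop 2: L rot0 at col 2 lands with bottom-row=3; cleared 0 line(s) (total 0); column heights now [0 0 4 4 5 0], max=5
Drop 3: T rot1 at col 3 lands with bottom-row=4; cleared 0 line(s) (total 0); column heights now [0 0 4 7 6 0], max=7
Drop 4: T rot1 at col 3 lands with bottom-row=7; cleared 0 line(s) (total 0); column heights now [0 0 4 10 9 0], max=10
Drop 5: Z rot0 at col 1 lands with bottom-row=10; cleared 0 line(s) (total 0); column heights now [0 12 12 11 9 0], max=12
Drop 6: I rot0 at col 2 lands with bottom-row=12; cleared 0 line(s) (total 0); column heights now [0 12 13 13 13 13], max=13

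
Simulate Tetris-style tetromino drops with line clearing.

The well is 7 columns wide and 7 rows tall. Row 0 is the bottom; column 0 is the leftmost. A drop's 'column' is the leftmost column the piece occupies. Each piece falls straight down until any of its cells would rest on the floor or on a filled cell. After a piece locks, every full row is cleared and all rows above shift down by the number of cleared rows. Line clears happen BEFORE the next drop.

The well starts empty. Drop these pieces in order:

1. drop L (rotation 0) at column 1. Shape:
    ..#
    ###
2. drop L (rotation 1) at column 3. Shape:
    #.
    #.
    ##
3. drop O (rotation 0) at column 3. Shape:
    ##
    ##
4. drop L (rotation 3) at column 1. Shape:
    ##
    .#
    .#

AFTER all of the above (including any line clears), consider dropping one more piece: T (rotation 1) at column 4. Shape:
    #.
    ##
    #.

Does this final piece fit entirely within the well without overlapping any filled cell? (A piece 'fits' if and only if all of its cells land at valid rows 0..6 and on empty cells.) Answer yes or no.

Answer: no

Derivation:
Drop 1: L rot0 at col 1 lands with bottom-row=0; cleared 0 line(s) (total 0); column heights now [0 1 1 2 0 0 0], max=2
Drop 2: L rot1 at col 3 lands with bottom-row=2; cleared 0 line(s) (total 0); column heights now [0 1 1 5 3 0 0], max=5
Drop 3: O rot0 at col 3 lands with bottom-row=5; cleared 0 line(s) (total 0); column heights now [0 1 1 7 7 0 0], max=7
Drop 4: L rot3 at col 1 lands with bottom-row=1; cleared 0 line(s) (total 0); column heights now [0 4 4 7 7 0 0], max=7
Test piece T rot1 at col 4 (width 2): heights before test = [0 4 4 7 7 0 0]; fits = False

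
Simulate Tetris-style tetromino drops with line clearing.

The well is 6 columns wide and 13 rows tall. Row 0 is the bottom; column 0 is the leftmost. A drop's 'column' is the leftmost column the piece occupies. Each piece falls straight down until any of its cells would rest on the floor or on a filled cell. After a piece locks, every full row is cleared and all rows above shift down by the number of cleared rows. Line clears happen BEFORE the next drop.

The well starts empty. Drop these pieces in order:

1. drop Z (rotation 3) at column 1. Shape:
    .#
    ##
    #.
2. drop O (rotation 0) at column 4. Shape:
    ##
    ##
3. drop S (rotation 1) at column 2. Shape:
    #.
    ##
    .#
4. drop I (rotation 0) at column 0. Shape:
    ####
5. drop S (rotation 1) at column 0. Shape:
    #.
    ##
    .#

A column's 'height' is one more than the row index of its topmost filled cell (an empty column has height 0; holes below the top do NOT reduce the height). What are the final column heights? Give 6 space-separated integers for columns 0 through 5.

Answer: 9 8 6 6 2 2

Derivation:
Drop 1: Z rot3 at col 1 lands with bottom-row=0; cleared 0 line(s) (total 0); column heights now [0 2 3 0 0 0], max=3
Drop 2: O rot0 at col 4 lands with bottom-row=0; cleared 0 line(s) (total 0); column heights now [0 2 3 0 2 2], max=3
Drop 3: S rot1 at col 2 lands with bottom-row=2; cleared 0 line(s) (total 0); column heights now [0 2 5 4 2 2], max=5
Drop 4: I rot0 at col 0 lands with bottom-row=5; cleared 0 line(s) (total 0); column heights now [6 6 6 6 2 2], max=6
Drop 5: S rot1 at col 0 lands with bottom-row=6; cleared 0 line(s) (total 0); column heights now [9 8 6 6 2 2], max=9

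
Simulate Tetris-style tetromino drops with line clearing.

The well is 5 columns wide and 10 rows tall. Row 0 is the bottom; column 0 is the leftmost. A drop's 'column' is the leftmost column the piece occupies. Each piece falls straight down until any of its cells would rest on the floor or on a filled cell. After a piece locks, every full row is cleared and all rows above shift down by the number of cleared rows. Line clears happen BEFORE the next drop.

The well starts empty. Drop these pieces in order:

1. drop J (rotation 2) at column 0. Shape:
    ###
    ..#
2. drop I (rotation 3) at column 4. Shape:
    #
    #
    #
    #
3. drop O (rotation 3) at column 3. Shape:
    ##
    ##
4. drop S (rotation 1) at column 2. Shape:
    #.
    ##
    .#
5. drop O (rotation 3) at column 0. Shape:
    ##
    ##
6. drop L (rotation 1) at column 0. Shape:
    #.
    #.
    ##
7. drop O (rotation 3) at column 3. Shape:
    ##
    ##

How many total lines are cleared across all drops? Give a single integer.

Drop 1: J rot2 at col 0 lands with bottom-row=0; cleared 0 line(s) (total 0); column heights now [2 2 2 0 0], max=2
Drop 2: I rot3 at col 4 lands with bottom-row=0; cleared 0 line(s) (total 0); column heights now [2 2 2 0 4], max=4
Drop 3: O rot3 at col 3 lands with bottom-row=4; cleared 0 line(s) (total 0); column heights now [2 2 2 6 6], max=6
Drop 4: S rot1 at col 2 lands with bottom-row=6; cleared 0 line(s) (total 0); column heights now [2 2 9 8 6], max=9
Drop 5: O rot3 at col 0 lands with bottom-row=2; cleared 0 line(s) (total 0); column heights now [4 4 9 8 6], max=9
Drop 6: L rot1 at col 0 lands with bottom-row=4; cleared 0 line(s) (total 0); column heights now [7 5 9 8 6], max=9
Drop 7: O rot3 at col 3 lands with bottom-row=8; cleared 0 line(s) (total 0); column heights now [7 5 9 10 10], max=10

Answer: 0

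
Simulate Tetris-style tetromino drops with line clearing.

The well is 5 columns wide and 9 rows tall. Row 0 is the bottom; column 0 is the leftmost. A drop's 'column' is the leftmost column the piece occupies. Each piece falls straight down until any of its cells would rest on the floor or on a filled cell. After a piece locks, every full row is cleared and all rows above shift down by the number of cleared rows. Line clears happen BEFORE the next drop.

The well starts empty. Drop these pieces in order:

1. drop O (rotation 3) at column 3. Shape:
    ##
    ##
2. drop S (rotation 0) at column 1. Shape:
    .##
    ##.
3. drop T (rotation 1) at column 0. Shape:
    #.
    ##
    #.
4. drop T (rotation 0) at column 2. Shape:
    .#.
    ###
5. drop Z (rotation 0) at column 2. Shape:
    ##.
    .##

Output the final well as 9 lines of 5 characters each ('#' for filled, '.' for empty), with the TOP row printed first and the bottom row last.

Answer: .....
.....
.....
..##.
...##
...#.
#.###
####.
...##

Derivation:
Drop 1: O rot3 at col 3 lands with bottom-row=0; cleared 0 line(s) (total 0); column heights now [0 0 0 2 2], max=2
Drop 2: S rot0 at col 1 lands with bottom-row=1; cleared 0 line(s) (total 0); column heights now [0 2 3 3 2], max=3
Drop 3: T rot1 at col 0 lands with bottom-row=1; cleared 1 line(s) (total 1); column heights now [3 2 2 2 1], max=3
Drop 4: T rot0 at col 2 lands with bottom-row=2; cleared 0 line(s) (total 1); column heights now [3 2 3 4 3], max=4
Drop 5: Z rot0 at col 2 lands with bottom-row=4; cleared 0 line(s) (total 1); column heights now [3 2 6 6 5], max=6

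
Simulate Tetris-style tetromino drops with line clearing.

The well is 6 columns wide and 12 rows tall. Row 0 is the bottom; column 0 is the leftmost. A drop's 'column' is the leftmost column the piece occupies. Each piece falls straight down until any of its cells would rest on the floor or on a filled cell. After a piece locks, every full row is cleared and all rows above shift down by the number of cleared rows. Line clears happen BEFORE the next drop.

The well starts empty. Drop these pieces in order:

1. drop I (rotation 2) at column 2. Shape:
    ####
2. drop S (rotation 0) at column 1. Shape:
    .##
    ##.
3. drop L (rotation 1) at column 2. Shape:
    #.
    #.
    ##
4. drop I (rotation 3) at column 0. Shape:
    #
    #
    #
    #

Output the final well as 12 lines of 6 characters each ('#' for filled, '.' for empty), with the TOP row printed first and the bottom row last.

Answer: ......
......
......
......
......
......
..#...
..#...
#.##..
#.##..
###...
#.####

Derivation:
Drop 1: I rot2 at col 2 lands with bottom-row=0; cleared 0 line(s) (total 0); column heights now [0 0 1 1 1 1], max=1
Drop 2: S rot0 at col 1 lands with bottom-row=1; cleared 0 line(s) (total 0); column heights now [0 2 3 3 1 1], max=3
Drop 3: L rot1 at col 2 lands with bottom-row=3; cleared 0 line(s) (total 0); column heights now [0 2 6 4 1 1], max=6
Drop 4: I rot3 at col 0 lands with bottom-row=0; cleared 0 line(s) (total 0); column heights now [4 2 6 4 1 1], max=6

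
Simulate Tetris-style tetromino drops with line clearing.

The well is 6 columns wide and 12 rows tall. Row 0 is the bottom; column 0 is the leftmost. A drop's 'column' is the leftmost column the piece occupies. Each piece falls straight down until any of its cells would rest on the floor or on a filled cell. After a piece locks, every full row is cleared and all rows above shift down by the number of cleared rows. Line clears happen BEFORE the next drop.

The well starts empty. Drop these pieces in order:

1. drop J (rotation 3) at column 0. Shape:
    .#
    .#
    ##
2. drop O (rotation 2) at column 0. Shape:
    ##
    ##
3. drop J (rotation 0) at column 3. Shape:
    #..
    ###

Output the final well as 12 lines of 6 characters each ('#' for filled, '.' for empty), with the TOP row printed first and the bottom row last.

Answer: ......
......
......
......
......
......
......
##....
##....
.#....
.#.#..
##.###

Derivation:
Drop 1: J rot3 at col 0 lands with bottom-row=0; cleared 0 line(s) (total 0); column heights now [1 3 0 0 0 0], max=3
Drop 2: O rot2 at col 0 lands with bottom-row=3; cleared 0 line(s) (total 0); column heights now [5 5 0 0 0 0], max=5
Drop 3: J rot0 at col 3 lands with bottom-row=0; cleared 0 line(s) (total 0); column heights now [5 5 0 2 1 1], max=5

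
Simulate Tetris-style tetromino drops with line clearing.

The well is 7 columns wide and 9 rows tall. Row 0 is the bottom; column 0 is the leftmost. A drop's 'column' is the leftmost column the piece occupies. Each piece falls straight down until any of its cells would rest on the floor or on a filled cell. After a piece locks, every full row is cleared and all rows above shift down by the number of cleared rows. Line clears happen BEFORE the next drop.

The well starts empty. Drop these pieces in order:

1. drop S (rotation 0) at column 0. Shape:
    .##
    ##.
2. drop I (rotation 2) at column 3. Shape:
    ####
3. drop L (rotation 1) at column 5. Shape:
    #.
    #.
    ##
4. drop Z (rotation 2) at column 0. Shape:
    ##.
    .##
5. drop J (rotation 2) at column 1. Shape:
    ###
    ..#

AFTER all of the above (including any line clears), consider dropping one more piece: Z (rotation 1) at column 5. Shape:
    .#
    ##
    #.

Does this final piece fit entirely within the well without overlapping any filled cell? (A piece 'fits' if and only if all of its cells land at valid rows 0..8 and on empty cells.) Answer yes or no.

Drop 1: S rot0 at col 0 lands with bottom-row=0; cleared 0 line(s) (total 0); column heights now [1 2 2 0 0 0 0], max=2
Drop 2: I rot2 at col 3 lands with bottom-row=0; cleared 0 line(s) (total 0); column heights now [1 2 2 1 1 1 1], max=2
Drop 3: L rot1 at col 5 lands with bottom-row=1; cleared 0 line(s) (total 0); column heights now [1 2 2 1 1 4 2], max=4
Drop 4: Z rot2 at col 0 lands with bottom-row=2; cleared 0 line(s) (total 0); column heights now [4 4 3 1 1 4 2], max=4
Drop 5: J rot2 at col 1 lands with bottom-row=3; cleared 0 line(s) (total 0); column heights now [4 5 5 5 1 4 2], max=5
Test piece Z rot1 at col 5 (width 2): heights before test = [4 5 5 5 1 4 2]; fits = True

Answer: yes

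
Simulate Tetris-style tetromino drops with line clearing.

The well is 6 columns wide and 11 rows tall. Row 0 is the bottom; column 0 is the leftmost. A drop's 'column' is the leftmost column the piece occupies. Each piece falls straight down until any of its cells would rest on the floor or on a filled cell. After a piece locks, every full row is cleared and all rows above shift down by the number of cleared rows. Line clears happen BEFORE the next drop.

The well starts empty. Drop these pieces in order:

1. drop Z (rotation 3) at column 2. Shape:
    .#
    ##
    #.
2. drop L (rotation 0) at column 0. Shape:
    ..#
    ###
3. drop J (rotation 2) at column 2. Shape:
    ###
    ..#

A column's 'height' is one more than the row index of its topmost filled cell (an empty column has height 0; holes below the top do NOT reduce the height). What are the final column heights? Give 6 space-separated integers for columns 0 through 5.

Drop 1: Z rot3 at col 2 lands with bottom-row=0; cleared 0 line(s) (total 0); column heights now [0 0 2 3 0 0], max=3
Drop 2: L rot0 at col 0 lands with bottom-row=2; cleared 0 line(s) (total 0); column heights now [3 3 4 3 0 0], max=4
Drop 3: J rot2 at col 2 lands with bottom-row=3; cleared 0 line(s) (total 0); column heights now [3 3 5 5 5 0], max=5

Answer: 3 3 5 5 5 0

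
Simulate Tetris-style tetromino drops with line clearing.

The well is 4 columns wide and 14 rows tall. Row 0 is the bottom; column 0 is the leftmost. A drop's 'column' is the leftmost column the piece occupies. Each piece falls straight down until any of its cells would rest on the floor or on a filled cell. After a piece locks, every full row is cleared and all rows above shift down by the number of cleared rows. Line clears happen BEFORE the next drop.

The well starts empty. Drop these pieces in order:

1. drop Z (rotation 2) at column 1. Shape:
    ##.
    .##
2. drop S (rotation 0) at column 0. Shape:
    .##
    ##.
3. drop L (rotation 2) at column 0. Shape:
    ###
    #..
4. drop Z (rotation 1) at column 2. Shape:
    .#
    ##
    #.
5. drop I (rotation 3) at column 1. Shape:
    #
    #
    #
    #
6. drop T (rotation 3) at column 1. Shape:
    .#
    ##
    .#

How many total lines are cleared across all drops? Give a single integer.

Answer: 0

Derivation:
Drop 1: Z rot2 at col 1 lands with bottom-row=0; cleared 0 line(s) (total 0); column heights now [0 2 2 1], max=2
Drop 2: S rot0 at col 0 lands with bottom-row=2; cleared 0 line(s) (total 0); column heights now [3 4 4 1], max=4
Drop 3: L rot2 at col 0 lands with bottom-row=3; cleared 0 line(s) (total 0); column heights now [5 5 5 1], max=5
Drop 4: Z rot1 at col 2 lands with bottom-row=5; cleared 0 line(s) (total 0); column heights now [5 5 7 8], max=8
Drop 5: I rot3 at col 1 lands with bottom-row=5; cleared 0 line(s) (total 0); column heights now [5 9 7 8], max=9
Drop 6: T rot3 at col 1 lands with bottom-row=8; cleared 0 line(s) (total 0); column heights now [5 10 11 8], max=11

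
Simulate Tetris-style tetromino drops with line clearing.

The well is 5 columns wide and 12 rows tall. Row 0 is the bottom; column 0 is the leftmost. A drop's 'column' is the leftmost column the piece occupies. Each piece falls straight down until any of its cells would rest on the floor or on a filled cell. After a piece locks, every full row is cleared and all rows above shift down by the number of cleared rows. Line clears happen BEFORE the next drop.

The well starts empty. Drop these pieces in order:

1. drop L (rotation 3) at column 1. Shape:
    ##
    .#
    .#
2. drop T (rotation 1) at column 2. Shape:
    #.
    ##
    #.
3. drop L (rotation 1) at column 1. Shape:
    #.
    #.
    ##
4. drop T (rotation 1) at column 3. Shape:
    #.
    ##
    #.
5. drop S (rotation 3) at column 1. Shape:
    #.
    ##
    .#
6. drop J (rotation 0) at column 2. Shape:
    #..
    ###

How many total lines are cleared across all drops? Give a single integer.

Drop 1: L rot3 at col 1 lands with bottom-row=0; cleared 0 line(s) (total 0); column heights now [0 3 3 0 0], max=3
Drop 2: T rot1 at col 2 lands with bottom-row=3; cleared 0 line(s) (total 0); column heights now [0 3 6 5 0], max=6
Drop 3: L rot1 at col 1 lands with bottom-row=6; cleared 0 line(s) (total 0); column heights now [0 9 7 5 0], max=9
Drop 4: T rot1 at col 3 lands with bottom-row=5; cleared 0 line(s) (total 0); column heights now [0 9 7 8 7], max=9
Drop 5: S rot3 at col 1 lands with bottom-row=8; cleared 0 line(s) (total 0); column heights now [0 11 10 8 7], max=11
Drop 6: J rot0 at col 2 lands with bottom-row=10; cleared 0 line(s) (total 0); column heights now [0 11 12 11 11], max=12

Answer: 0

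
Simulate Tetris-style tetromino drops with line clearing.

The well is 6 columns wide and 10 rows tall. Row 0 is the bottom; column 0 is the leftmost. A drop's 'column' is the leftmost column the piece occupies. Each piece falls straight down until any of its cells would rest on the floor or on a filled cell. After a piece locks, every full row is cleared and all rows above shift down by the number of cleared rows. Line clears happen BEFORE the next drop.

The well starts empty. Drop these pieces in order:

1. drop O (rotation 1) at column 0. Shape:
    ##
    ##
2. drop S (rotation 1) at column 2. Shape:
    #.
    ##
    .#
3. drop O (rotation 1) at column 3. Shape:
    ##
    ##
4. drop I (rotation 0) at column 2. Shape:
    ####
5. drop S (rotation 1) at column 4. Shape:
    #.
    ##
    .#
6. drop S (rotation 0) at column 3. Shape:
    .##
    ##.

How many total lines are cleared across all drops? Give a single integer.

Answer: 0

Derivation:
Drop 1: O rot1 at col 0 lands with bottom-row=0; cleared 0 line(s) (total 0); column heights now [2 2 0 0 0 0], max=2
Drop 2: S rot1 at col 2 lands with bottom-row=0; cleared 0 line(s) (total 0); column heights now [2 2 3 2 0 0], max=3
Drop 3: O rot1 at col 3 lands with bottom-row=2; cleared 0 line(s) (total 0); column heights now [2 2 3 4 4 0], max=4
Drop 4: I rot0 at col 2 lands with bottom-row=4; cleared 0 line(s) (total 0); column heights now [2 2 5 5 5 5], max=5
Drop 5: S rot1 at col 4 lands with bottom-row=5; cleared 0 line(s) (total 0); column heights now [2 2 5 5 8 7], max=8
Drop 6: S rot0 at col 3 lands with bottom-row=8; cleared 0 line(s) (total 0); column heights now [2 2 5 9 10 10], max=10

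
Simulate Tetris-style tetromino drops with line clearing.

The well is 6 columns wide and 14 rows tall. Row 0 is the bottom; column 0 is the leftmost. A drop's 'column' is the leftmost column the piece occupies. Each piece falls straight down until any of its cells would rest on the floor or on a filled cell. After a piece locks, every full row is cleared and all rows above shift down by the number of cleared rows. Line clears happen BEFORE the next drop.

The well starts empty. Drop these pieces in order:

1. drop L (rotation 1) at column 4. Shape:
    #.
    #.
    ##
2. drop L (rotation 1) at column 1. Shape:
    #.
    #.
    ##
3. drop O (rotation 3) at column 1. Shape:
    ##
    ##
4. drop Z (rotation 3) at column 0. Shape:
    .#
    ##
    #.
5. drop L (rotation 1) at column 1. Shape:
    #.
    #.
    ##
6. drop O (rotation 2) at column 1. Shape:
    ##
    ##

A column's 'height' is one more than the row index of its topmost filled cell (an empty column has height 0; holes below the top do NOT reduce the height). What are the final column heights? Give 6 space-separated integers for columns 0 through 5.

Answer: 6 12 12 0 3 1

Derivation:
Drop 1: L rot1 at col 4 lands with bottom-row=0; cleared 0 line(s) (total 0); column heights now [0 0 0 0 3 1], max=3
Drop 2: L rot1 at col 1 lands with bottom-row=0; cleared 0 line(s) (total 0); column heights now [0 3 1 0 3 1], max=3
Drop 3: O rot3 at col 1 lands with bottom-row=3; cleared 0 line(s) (total 0); column heights now [0 5 5 0 3 1], max=5
Drop 4: Z rot3 at col 0 lands with bottom-row=4; cleared 0 line(s) (total 0); column heights now [6 7 5 0 3 1], max=7
Drop 5: L rot1 at col 1 lands with bottom-row=7; cleared 0 line(s) (total 0); column heights now [6 10 8 0 3 1], max=10
Drop 6: O rot2 at col 1 lands with bottom-row=10; cleared 0 line(s) (total 0); column heights now [6 12 12 0 3 1], max=12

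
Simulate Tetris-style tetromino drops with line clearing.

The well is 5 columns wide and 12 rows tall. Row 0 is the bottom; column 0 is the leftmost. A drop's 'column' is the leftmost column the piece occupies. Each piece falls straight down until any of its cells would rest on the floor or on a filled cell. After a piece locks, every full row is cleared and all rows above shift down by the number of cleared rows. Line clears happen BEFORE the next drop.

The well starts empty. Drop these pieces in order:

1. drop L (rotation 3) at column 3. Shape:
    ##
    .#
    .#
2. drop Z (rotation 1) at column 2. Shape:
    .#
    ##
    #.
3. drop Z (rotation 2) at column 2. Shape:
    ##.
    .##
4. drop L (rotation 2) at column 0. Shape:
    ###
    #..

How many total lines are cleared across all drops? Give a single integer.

Answer: 0

Derivation:
Drop 1: L rot3 at col 3 lands with bottom-row=0; cleared 0 line(s) (total 0); column heights now [0 0 0 3 3], max=3
Drop 2: Z rot1 at col 2 lands with bottom-row=2; cleared 0 line(s) (total 0); column heights now [0 0 4 5 3], max=5
Drop 3: Z rot2 at col 2 lands with bottom-row=5; cleared 0 line(s) (total 0); column heights now [0 0 7 7 6], max=7
Drop 4: L rot2 at col 0 lands with bottom-row=6; cleared 0 line(s) (total 0); column heights now [8 8 8 7 6], max=8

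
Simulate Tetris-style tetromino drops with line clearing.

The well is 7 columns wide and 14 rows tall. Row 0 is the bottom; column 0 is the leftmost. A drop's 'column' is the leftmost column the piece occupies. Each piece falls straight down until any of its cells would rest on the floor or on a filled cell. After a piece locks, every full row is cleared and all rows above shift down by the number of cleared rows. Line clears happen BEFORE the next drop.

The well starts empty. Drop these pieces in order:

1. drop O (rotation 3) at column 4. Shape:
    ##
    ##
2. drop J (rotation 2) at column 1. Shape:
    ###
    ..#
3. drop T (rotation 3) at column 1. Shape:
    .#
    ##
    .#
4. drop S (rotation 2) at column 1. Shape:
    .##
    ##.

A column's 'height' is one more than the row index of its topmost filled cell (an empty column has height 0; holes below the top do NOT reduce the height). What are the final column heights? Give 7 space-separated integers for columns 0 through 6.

Drop 1: O rot3 at col 4 lands with bottom-row=0; cleared 0 line(s) (total 0); column heights now [0 0 0 0 2 2 0], max=2
Drop 2: J rot2 at col 1 lands with bottom-row=0; cleared 0 line(s) (total 0); column heights now [0 2 2 2 2 2 0], max=2
Drop 3: T rot3 at col 1 lands with bottom-row=2; cleared 0 line(s) (total 0); column heights now [0 4 5 2 2 2 0], max=5
Drop 4: S rot2 at col 1 lands with bottom-row=5; cleared 0 line(s) (total 0); column heights now [0 6 7 7 2 2 0], max=7

Answer: 0 6 7 7 2 2 0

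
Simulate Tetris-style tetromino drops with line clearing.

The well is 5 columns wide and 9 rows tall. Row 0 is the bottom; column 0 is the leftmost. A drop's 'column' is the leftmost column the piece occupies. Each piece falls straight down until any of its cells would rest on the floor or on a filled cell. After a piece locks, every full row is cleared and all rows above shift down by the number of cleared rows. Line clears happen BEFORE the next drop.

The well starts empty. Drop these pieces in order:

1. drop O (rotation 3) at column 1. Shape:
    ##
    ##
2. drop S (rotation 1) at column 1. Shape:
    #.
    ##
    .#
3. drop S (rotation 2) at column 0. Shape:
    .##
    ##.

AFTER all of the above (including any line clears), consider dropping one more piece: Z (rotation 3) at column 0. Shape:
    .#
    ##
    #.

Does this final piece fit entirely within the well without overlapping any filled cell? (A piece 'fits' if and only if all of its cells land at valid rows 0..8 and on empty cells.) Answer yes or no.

Drop 1: O rot3 at col 1 lands with bottom-row=0; cleared 0 line(s) (total 0); column heights now [0 2 2 0 0], max=2
Drop 2: S rot1 at col 1 lands with bottom-row=2; cleared 0 line(s) (total 0); column heights now [0 5 4 0 0], max=5
Drop 3: S rot2 at col 0 lands with bottom-row=5; cleared 0 line(s) (total 0); column heights now [6 7 7 0 0], max=7
Test piece Z rot3 at col 0 (width 2): heights before test = [6 7 7 0 0]; fits = True

Answer: yes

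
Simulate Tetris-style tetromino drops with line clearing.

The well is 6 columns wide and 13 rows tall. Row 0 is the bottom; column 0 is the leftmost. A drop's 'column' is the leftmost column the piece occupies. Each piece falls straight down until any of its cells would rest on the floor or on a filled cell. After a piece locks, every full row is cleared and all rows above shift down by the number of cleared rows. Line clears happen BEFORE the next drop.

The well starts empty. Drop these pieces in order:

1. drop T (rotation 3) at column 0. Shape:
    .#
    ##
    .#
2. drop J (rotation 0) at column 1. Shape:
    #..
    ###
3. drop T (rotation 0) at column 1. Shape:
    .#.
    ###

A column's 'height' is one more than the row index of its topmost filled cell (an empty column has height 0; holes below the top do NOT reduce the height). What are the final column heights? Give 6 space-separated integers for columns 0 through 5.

Drop 1: T rot3 at col 0 lands with bottom-row=0; cleared 0 line(s) (total 0); column heights now [2 3 0 0 0 0], max=3
Drop 2: J rot0 at col 1 lands with bottom-row=3; cleared 0 line(s) (total 0); column heights now [2 5 4 4 0 0], max=5
Drop 3: T rot0 at col 1 lands with bottom-row=5; cleared 0 line(s) (total 0); column heights now [2 6 7 6 0 0], max=7

Answer: 2 6 7 6 0 0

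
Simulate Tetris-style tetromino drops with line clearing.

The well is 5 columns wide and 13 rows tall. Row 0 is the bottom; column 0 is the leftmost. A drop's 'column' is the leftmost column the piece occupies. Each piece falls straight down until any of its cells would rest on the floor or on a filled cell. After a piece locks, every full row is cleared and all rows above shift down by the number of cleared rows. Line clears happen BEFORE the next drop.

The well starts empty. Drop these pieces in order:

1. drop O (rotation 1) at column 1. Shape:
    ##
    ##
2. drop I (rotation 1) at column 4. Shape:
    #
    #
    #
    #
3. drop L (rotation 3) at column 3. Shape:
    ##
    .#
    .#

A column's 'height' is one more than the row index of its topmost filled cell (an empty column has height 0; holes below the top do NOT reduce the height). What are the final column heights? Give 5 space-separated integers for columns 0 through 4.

Drop 1: O rot1 at col 1 lands with bottom-row=0; cleared 0 line(s) (total 0); column heights now [0 2 2 0 0], max=2
Drop 2: I rot1 at col 4 lands with bottom-row=0; cleared 0 line(s) (total 0); column heights now [0 2 2 0 4], max=4
Drop 3: L rot3 at col 3 lands with bottom-row=4; cleared 0 line(s) (total 0); column heights now [0 2 2 7 7], max=7

Answer: 0 2 2 7 7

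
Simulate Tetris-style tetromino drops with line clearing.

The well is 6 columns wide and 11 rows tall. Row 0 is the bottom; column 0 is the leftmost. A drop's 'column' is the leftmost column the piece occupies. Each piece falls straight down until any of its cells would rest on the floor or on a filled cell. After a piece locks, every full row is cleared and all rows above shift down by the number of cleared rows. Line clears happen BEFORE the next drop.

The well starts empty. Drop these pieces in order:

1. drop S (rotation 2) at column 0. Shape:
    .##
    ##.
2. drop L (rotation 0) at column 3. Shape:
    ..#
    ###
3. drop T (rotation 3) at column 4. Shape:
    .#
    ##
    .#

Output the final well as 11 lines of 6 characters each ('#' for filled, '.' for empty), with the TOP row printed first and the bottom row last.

Answer: ......
......
......
......
......
......
.....#
....##
.....#
.##..#
##.###

Derivation:
Drop 1: S rot2 at col 0 lands with bottom-row=0; cleared 0 line(s) (total 0); column heights now [1 2 2 0 0 0], max=2
Drop 2: L rot0 at col 3 lands with bottom-row=0; cleared 0 line(s) (total 0); column heights now [1 2 2 1 1 2], max=2
Drop 3: T rot3 at col 4 lands with bottom-row=2; cleared 0 line(s) (total 0); column heights now [1 2 2 1 4 5], max=5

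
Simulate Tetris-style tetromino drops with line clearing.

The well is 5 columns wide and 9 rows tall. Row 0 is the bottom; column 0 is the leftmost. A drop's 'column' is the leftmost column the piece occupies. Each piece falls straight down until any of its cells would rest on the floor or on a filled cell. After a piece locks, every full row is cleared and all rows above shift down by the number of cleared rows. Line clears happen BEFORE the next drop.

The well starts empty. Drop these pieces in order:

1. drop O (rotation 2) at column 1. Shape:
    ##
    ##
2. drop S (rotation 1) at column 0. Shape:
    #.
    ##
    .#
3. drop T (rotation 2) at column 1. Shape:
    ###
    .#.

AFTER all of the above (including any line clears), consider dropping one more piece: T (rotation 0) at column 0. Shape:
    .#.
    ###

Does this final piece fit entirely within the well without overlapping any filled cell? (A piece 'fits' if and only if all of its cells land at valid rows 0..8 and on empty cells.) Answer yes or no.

Drop 1: O rot2 at col 1 lands with bottom-row=0; cleared 0 line(s) (total 0); column heights now [0 2 2 0 0], max=2
Drop 2: S rot1 at col 0 lands with bottom-row=2; cleared 0 line(s) (total 0); column heights now [5 4 2 0 0], max=5
Drop 3: T rot2 at col 1 lands with bottom-row=3; cleared 0 line(s) (total 0); column heights now [5 5 5 5 0], max=5
Test piece T rot0 at col 0 (width 3): heights before test = [5 5 5 5 0]; fits = True

Answer: yes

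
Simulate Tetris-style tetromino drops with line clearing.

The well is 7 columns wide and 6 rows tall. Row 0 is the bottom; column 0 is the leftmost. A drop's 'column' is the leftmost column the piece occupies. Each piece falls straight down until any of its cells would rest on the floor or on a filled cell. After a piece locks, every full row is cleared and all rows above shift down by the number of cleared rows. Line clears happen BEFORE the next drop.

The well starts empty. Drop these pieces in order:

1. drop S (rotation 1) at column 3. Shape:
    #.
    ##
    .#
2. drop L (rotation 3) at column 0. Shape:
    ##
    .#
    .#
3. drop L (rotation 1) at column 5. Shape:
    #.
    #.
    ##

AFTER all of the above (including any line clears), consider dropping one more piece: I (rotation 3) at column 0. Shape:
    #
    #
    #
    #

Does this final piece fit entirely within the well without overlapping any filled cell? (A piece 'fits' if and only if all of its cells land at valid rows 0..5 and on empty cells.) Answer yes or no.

Drop 1: S rot1 at col 3 lands with bottom-row=0; cleared 0 line(s) (total 0); column heights now [0 0 0 3 2 0 0], max=3
Drop 2: L rot3 at col 0 lands with bottom-row=0; cleared 0 line(s) (total 0); column heights now [3 3 0 3 2 0 0], max=3
Drop 3: L rot1 at col 5 lands with bottom-row=0; cleared 0 line(s) (total 0); column heights now [3 3 0 3 2 3 1], max=3
Test piece I rot3 at col 0 (width 1): heights before test = [3 3 0 3 2 3 1]; fits = False

Answer: no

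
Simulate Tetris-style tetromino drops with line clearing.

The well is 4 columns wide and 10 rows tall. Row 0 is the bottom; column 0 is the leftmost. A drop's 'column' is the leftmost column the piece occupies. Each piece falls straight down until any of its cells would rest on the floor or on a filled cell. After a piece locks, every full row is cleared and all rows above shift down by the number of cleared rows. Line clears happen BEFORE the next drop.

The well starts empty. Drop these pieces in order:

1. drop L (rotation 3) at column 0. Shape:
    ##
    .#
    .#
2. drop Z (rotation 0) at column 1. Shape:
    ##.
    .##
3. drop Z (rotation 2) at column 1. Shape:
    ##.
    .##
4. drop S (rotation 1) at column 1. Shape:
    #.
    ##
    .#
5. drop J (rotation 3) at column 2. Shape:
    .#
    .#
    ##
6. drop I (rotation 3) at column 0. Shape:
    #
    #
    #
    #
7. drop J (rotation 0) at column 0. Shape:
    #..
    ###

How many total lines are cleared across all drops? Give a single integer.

Drop 1: L rot3 at col 0 lands with bottom-row=0; cleared 0 line(s) (total 0); column heights now [3 3 0 0], max=3
Drop 2: Z rot0 at col 1 lands with bottom-row=2; cleared 1 line(s) (total 1); column heights now [0 3 3 0], max=3
Drop 3: Z rot2 at col 1 lands with bottom-row=3; cleared 0 line(s) (total 1); column heights now [0 5 5 4], max=5
Drop 4: S rot1 at col 1 lands with bottom-row=5; cleared 0 line(s) (total 1); column heights now [0 8 7 4], max=8
Drop 5: J rot3 at col 2 lands with bottom-row=7; cleared 0 line(s) (total 1); column heights now [0 8 8 10], max=10
Drop 6: I rot3 at col 0 lands with bottom-row=0; cleared 0 line(s) (total 1); column heights now [4 8 8 10], max=10
Drop 7: J rot0 at col 0 lands with bottom-row=8; cleared 1 line(s) (total 2); column heights now [9 8 8 9], max=9

Answer: 2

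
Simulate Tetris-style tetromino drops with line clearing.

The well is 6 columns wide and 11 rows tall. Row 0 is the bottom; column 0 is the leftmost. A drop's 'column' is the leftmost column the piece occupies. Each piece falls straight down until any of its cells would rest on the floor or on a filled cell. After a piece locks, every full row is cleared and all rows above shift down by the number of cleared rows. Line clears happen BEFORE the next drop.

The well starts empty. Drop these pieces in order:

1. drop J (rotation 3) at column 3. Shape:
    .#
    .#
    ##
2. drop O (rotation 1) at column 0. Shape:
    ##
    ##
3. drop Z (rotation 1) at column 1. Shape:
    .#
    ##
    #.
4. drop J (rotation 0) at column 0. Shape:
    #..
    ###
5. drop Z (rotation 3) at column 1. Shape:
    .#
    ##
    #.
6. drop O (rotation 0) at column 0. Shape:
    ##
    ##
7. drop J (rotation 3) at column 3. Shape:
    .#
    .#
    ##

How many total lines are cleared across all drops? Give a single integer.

Drop 1: J rot3 at col 3 lands with bottom-row=0; cleared 0 line(s) (total 0); column heights now [0 0 0 1 3 0], max=3
Drop 2: O rot1 at col 0 lands with bottom-row=0; cleared 0 line(s) (total 0); column heights now [2 2 0 1 3 0], max=3
Drop 3: Z rot1 at col 1 lands with bottom-row=2; cleared 0 line(s) (total 0); column heights now [2 4 5 1 3 0], max=5
Drop 4: J rot0 at col 0 lands with bottom-row=5; cleared 0 line(s) (total 0); column heights now [7 6 6 1 3 0], max=7
Drop 5: Z rot3 at col 1 lands with bottom-row=6; cleared 0 line(s) (total 0); column heights now [7 8 9 1 3 0], max=9
Drop 6: O rot0 at col 0 lands with bottom-row=8; cleared 0 line(s) (total 0); column heights now [10 10 9 1 3 0], max=10
Drop 7: J rot3 at col 3 lands with bottom-row=3; cleared 0 line(s) (total 0); column heights now [10 10 9 4 6 0], max=10

Answer: 0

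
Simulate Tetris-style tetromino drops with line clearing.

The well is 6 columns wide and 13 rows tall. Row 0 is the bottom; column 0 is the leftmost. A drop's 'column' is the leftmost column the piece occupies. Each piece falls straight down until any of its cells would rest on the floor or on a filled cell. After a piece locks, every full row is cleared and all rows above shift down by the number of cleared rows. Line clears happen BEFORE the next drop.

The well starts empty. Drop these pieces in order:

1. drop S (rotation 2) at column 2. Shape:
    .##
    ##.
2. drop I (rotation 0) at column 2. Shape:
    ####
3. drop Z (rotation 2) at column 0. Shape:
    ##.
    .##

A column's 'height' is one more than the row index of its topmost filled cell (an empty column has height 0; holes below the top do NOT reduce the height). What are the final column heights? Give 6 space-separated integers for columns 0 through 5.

Answer: 5 5 4 3 3 3

Derivation:
Drop 1: S rot2 at col 2 lands with bottom-row=0; cleared 0 line(s) (total 0); column heights now [0 0 1 2 2 0], max=2
Drop 2: I rot0 at col 2 lands with bottom-row=2; cleared 0 line(s) (total 0); column heights now [0 0 3 3 3 3], max=3
Drop 3: Z rot2 at col 0 lands with bottom-row=3; cleared 0 line(s) (total 0); column heights now [5 5 4 3 3 3], max=5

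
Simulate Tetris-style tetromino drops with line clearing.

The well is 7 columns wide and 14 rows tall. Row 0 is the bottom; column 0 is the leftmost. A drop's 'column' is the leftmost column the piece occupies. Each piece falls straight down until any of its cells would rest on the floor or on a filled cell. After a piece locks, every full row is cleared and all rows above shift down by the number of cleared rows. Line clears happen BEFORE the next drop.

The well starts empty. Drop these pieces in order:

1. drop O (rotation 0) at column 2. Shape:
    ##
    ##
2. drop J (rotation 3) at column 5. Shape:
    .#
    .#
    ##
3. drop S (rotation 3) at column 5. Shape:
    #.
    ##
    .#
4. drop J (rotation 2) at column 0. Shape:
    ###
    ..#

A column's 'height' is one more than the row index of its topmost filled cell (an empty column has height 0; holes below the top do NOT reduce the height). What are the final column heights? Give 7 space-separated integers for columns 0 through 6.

Answer: 4 4 4 2 0 6 5

Derivation:
Drop 1: O rot0 at col 2 lands with bottom-row=0; cleared 0 line(s) (total 0); column heights now [0 0 2 2 0 0 0], max=2
Drop 2: J rot3 at col 5 lands with bottom-row=0; cleared 0 line(s) (total 0); column heights now [0 0 2 2 0 1 3], max=3
Drop 3: S rot3 at col 5 lands with bottom-row=3; cleared 0 line(s) (total 0); column heights now [0 0 2 2 0 6 5], max=6
Drop 4: J rot2 at col 0 lands with bottom-row=2; cleared 0 line(s) (total 0); column heights now [4 4 4 2 0 6 5], max=6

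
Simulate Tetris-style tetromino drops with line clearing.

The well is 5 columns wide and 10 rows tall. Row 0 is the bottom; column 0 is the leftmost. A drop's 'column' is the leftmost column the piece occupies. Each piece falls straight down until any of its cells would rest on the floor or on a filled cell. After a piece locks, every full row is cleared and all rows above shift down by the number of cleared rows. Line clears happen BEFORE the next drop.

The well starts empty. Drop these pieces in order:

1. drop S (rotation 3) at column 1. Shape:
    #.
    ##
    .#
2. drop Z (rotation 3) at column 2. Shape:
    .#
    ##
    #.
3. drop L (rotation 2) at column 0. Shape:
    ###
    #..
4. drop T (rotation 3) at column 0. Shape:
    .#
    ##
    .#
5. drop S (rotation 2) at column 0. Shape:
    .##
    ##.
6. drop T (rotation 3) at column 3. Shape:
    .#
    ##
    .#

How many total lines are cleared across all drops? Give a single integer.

Answer: 1

Derivation:
Drop 1: S rot3 at col 1 lands with bottom-row=0; cleared 0 line(s) (total 0); column heights now [0 3 2 0 0], max=3
Drop 2: Z rot3 at col 2 lands with bottom-row=2; cleared 0 line(s) (total 0); column heights now [0 3 4 5 0], max=5
Drop 3: L rot2 at col 0 lands with bottom-row=3; cleared 0 line(s) (total 0); column heights now [5 5 5 5 0], max=5
Drop 4: T rot3 at col 0 lands with bottom-row=5; cleared 0 line(s) (total 0); column heights now [7 8 5 5 0], max=8
Drop 5: S rot2 at col 0 lands with bottom-row=8; cleared 0 line(s) (total 0); column heights now [9 10 10 5 0], max=10
Drop 6: T rot3 at col 3 lands with bottom-row=4; cleared 1 line(s) (total 1); column heights now [8 9 9 5 6], max=9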